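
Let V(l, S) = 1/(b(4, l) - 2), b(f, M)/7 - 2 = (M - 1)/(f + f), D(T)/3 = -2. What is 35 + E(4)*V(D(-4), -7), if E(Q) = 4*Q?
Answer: 1773/47 ≈ 37.723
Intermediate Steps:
D(T) = -6 (D(T) = 3*(-2) = -6)
b(f, M) = 14 + 7*(-1 + M)/(2*f) (b(f, M) = 14 + 7*((M - 1)/(f + f)) = 14 + 7*((-1 + M)/((2*f))) = 14 + 7*((-1 + M)*(1/(2*f))) = 14 + 7*((-1 + M)/(2*f)) = 14 + 7*(-1 + M)/(2*f))
V(l, S) = 1/(89/8 + 7*l/8) (V(l, S) = 1/((7/2)*(-1 + l + 4*4)/4 - 2) = 1/((7/2)*(1/4)*(-1 + l + 16) - 2) = 1/((7/2)*(1/4)*(15 + l) - 2) = 1/((105/8 + 7*l/8) - 2) = 1/(89/8 + 7*l/8))
35 + E(4)*V(D(-4), -7) = 35 + (4*4)*(8/(89 + 7*(-6))) = 35 + 16*(8/(89 - 42)) = 35 + 16*(8/47) = 35 + 128/47 = 1773/47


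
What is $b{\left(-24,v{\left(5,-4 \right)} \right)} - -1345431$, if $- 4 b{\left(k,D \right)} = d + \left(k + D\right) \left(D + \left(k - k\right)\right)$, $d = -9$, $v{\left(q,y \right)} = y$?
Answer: $\frac{5381621}{4} \approx 1.3454 \cdot 10^{6}$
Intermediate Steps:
$b{\left(k,D \right)} = \frac{9}{4} - \frac{D \left(D + k\right)}{4}$ ($b{\left(k,D \right)} = - \frac{-9 + \left(k + D\right) \left(D + \left(k - k\right)\right)}{4} = - \frac{-9 + \left(D + k\right) \left(D + 0\right)}{4} = - \frac{-9 + \left(D + k\right) D}{4} = - \frac{-9 + D \left(D + k\right)}{4} = \frac{9}{4} - \frac{D \left(D + k\right)}{4}$)
$b{\left(-24,v{\left(5,-4 \right)} \right)} - -1345431 = \left(\frac{9}{4} - \frac{\left(-4\right)^{2}}{4} - \left(-1\right) \left(-24\right)\right) - -1345431 = \left(\frac{9}{4} - 4 - 24\right) + 1345431 = - \frac{103}{4} + 1345431 = \frac{5381621}{4}$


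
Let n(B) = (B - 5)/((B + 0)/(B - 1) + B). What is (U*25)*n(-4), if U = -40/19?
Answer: -5625/38 ≈ -148.03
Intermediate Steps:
U = -40/19 (U = -40*1/19 = -40/19 ≈ -2.1053)
n(B) = (-5 + B)/(B + B/(-1 + B)) (n(B) = (-5 + B)/(B/(-1 + B) + B) = (-5 + B)/(B + B/(-1 + B)))
(U*25)*n(-4) = (-40/19*25)*(1 - 6/(-4) + 5/(-4)²) = -1000*(1 - 6*(-¼) + 5*(1/16))/19 = -1000*(1 + 3/2 + 5/16)/19 = -1000/19*45/16 = -5625/38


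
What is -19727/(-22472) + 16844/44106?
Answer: 624298715/495575016 ≈ 1.2597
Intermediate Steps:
-19727/(-22472) + 16844/44106 = -19727*(-1/22472) + 16844*(1/44106) = 19727/22472 + 8422/22053 = 624298715/495575016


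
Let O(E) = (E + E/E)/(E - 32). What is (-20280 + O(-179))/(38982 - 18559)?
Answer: -4278902/4309253 ≈ -0.99296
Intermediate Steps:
O(E) = (1 + E)/(-32 + E) (O(E) = (E + 1)/(-32 + E) = (1 + E)/(-32 + E))
(-20280 + O(-179))/(38982 - 18559) = (-20280 + (1 - 179)/(-32 - 179))/(38982 - 18559) = (-20280 - 178/(-211))/20423 = (-20280 - 1/211*(-178))*(1/20423) = (-20280 + 178/211)*(1/20423) = -4278902/211*1/20423 = -4278902/4309253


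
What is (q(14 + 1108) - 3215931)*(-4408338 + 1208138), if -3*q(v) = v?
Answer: 10292819261000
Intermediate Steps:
q(v) = -v/3
(q(14 + 1108) - 3215931)*(-4408338 + 1208138) = (-(14 + 1108)/3 - 3215931)*(-4408338 + 1208138) = (-⅓*1122 - 3215931)*(-3200200) = (-374 - 3215931)*(-3200200) = -3216305*(-3200200) = 10292819261000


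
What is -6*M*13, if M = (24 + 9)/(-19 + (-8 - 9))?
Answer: 143/2 ≈ 71.500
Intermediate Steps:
M = -11/12 (M = 33/(-19 - 17) = 33/(-36) = 33*(-1/36) = -11/12 ≈ -0.91667)
-6*M*13 = -6*(-11/12)*13 = (11/2)*13 = 143/2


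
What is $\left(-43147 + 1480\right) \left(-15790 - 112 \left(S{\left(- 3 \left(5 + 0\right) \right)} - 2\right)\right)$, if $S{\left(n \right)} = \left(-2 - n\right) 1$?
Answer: $709255674$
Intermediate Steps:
$S{\left(n \right)} = -2 - n$
$\left(-43147 + 1480\right) \left(-15790 - 112 \left(S{\left(- 3 \left(5 + 0\right) \right)} - 2\right)\right) = \left(-43147 + 1480\right) \left(-15790 - 112 \left(\left(-2 - - 3 \left(5 + 0\right)\right) - 2\right)\right) = - 41667 \left(-15790 - 112 \left(\left(-2 - \left(-3\right) 5\right) - 2\right)\right) = - 41667 \left(-15790 - 112 \left(\left(-2 - -15\right) - 2\right)\right) = - 41667 \left(-15790 - 112 \left(\left(-2 + 15\right) - 2\right)\right) = - 41667 \left(-15790 - 112 \left(13 - 2\right)\right) = - 41667 \left(-15790 - 1232\right) = \left(-41667\right) \left(-17022\right) = 709255674$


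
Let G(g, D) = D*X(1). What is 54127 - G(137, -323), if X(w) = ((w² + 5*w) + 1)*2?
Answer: 58649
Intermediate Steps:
X(w) = 2 + 2*w² + 10*w (X(w) = (1 + w² + 5*w)*2 = 2 + 2*w² + 10*w)
G(g, D) = 14*D (G(g, D) = D*(2 + 2*1² + 10*1) = D*(2 + 2*1 + 10) = D*(2 + 2 + 10) = D*14 = 14*D)
54127 - G(137, -323) = 54127 - 14*(-323) = 54127 - 1*(-4522) = 54127 + 4522 = 58649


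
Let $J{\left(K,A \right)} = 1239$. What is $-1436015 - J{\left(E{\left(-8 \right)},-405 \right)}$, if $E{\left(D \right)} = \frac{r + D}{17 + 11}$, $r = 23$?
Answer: $-1437254$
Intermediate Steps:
$E{\left(D \right)} = \frac{23}{28} + \frac{D}{28}$ ($E{\left(D \right)} = \frac{23 + D}{17 + 11} = \frac{23 + D}{28} = \left(23 + D\right) \frac{1}{28} = \frac{23}{28} + \frac{D}{28}$)
$-1436015 - J{\left(E{\left(-8 \right)},-405 \right)} = -1436015 - 1239 = -1437254$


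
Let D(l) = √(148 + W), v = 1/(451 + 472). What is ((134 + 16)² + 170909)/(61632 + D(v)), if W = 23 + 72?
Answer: 1324464832/422055909 - 193409*√3/422055909 ≈ 3.1373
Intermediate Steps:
v = 1/923 ≈ 0.0010834
W = 95
D(l) = 9*√3 (D(l) = √(148 + 95) = √243 = 9*√3)
((134 + 16)² + 170909)/(61632 + D(v)) = ((134 + 16)² + 170909)/(61632 + 9*√3) = (150² + 170909)/(61632 + 9*√3) = (22500 + 170909)/(61632 + 9*√3) = 193409/(61632 + 9*√3)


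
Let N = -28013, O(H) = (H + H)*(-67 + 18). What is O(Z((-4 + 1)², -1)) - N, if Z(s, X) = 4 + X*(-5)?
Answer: 27131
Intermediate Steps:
Z(s, X) = 4 - 5*X
O(H) = -98*H (O(H) = (2*H)*(-49) = -98*H)
O(Z((-4 + 1)², -1)) - N = -98*(4 - 5*(-1)) - 1*(-28013) = -98*(4 + 5) + 28013 = -98*9 + 28013 = -882 + 28013 = 27131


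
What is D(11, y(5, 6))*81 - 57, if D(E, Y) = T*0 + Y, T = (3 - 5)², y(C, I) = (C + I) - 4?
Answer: 510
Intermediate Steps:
y(C, I) = -4 + C + I
T = 4 (T = (-2)² = 4)
D(E, Y) = Y (D(E, Y) = 4*0 + Y = 0 + Y = Y)
D(11, y(5, 6))*81 - 57 = (-4 + 5 + 6)*81 - 57 = 7*81 - 57 = 567 - 57 = 510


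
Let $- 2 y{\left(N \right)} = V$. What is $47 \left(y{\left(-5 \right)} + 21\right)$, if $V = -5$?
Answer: $\frac{2209}{2} \approx 1104.5$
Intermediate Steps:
$y{\left(N \right)} = \frac{5}{2}$ ($y{\left(N \right)} = \left(- \frac{1}{2}\right) \left(-5\right) = \frac{5}{2}$)
$47 \left(y{\left(-5 \right)} + 21\right) = 47 \left(\frac{5}{2} + 21\right) = 47 \cdot \frac{47}{2} = \frac{2209}{2}$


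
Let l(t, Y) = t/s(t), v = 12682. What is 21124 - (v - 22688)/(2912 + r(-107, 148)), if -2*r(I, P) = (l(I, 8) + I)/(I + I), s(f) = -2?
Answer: 492163628/23295 ≈ 21127.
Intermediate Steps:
l(t, Y) = -t/2 (l(t, Y) = t/(-2) = t*(-½) = -t/2)
r(I, P) = -⅛ (r(I, P) = -(-I/2 + I)/(2*(I + I)) = -I/2/(2*(2*I)) = -I/2*1/(2*I)/2 = -½*¼ = -⅛)
21124 - (v - 22688)/(2912 + r(-107, 148)) = 21124 - (12682 - 22688)/(2912 - ⅛) = 21124 - (-10006)/23295/8 = 21124 - (-10006)*8/23295 = 21124 - 1*(-80048/23295) = 21124 + 80048/23295 = 492163628/23295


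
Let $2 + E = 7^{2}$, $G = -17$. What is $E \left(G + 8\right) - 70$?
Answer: $-493$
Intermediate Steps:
$E = 47$ ($E = -2 + 7^{2} = -2 + 49 = 47$)
$E \left(G + 8\right) - 70 = 47 \left(-17 + 8\right) - 70 = 47 \left(-9\right) - 70 = -423 - 70 = -493$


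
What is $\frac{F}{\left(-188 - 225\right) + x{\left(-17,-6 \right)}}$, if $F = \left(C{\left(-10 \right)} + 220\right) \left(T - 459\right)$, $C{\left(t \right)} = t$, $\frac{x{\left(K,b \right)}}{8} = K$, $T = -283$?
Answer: $\frac{51940}{183} \approx 283.83$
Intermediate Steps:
$x{\left(K,b \right)} = 8 K$
$F = -155820$ ($F = \left(-10 + 220\right) \left(-283 - 459\right) = 210 \left(-742\right) = -155820$)
$\frac{F}{\left(-188 - 225\right) + x{\left(-17,-6 \right)}} = - \frac{155820}{\left(-188 - 225\right) + 8 \left(-17\right)} = - \frac{155820}{-413 - 136} = - \frac{155820}{-549} = \left(-155820\right) \left(- \frac{1}{549}\right) = \frac{51940}{183}$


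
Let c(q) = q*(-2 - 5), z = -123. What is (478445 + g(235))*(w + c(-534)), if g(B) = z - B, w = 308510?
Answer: 149281709576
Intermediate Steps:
c(q) = -7*q (c(q) = q*(-7) = -7*q)
g(B) = -123 - B
(478445 + g(235))*(w + c(-534)) = (478445 + (-123 - 1*235))*(308510 - 7*(-534)) = (478445 + (-123 - 235))*(308510 + 3738) = (478445 - 358)*312248 = 478087*312248 = 149281709576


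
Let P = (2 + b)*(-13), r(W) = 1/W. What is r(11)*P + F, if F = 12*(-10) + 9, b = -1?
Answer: -1234/11 ≈ -112.18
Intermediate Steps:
P = -13 (P = (2 - 1)*(-13) = 1*(-13) = -13)
F = -111 (F = -120 + 9 = -111)
r(11)*P + F = -13/11 - 111 = -1234/11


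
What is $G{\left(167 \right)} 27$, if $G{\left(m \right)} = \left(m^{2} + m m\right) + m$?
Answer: $1510515$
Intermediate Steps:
$G{\left(m \right)} = m + 2 m^{2}$ ($G{\left(m \right)} = \left(m^{2} + m^{2}\right) + m = 2 m^{2} + m = m + 2 m^{2}$)
$G{\left(167 \right)} 27 = 167 \left(1 + 2 \cdot 167\right) 27 = 167 \left(1 + 334\right) 27 = 167 \cdot 335 \cdot 27 = 55945 \cdot 27 = 1510515$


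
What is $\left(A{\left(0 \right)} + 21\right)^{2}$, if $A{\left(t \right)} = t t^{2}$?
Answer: $441$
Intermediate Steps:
$A{\left(t \right)} = t^{3}$
$\left(A{\left(0 \right)} + 21\right)^{2} = \left(0^{3} + 21\right)^{2} = \left(0 + 21\right)^{2} = 21^{2} = 441$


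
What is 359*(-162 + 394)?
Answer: 83288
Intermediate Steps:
359*(-162 + 394) = 359*232 = 83288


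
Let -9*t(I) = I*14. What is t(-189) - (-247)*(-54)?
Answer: -13044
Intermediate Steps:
t(I) = -14*I/9 (t(I) = -I*14/9 = -14*I/9)
t(-189) - (-247)*(-54) = -14/9*(-189) - (-247)*(-54) = 294 - 1*13338 = 294 - 13338 = -13044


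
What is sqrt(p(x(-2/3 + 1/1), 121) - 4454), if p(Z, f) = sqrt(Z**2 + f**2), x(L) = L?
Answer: sqrt(-40086 + 3*sqrt(131770))/3 ≈ 65.826*I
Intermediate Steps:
sqrt(p(x(-2/3 + 1/1), 121) - 4454) = sqrt(sqrt((-2/3 + 1/1)**2 + 121**2) - 4454) = sqrt(sqrt((-2*1/3 + 1*1)**2 + 14641) - 4454) = sqrt(sqrt((-2/3 + 1)**2 + 14641) - 4454) = sqrt(sqrt((1/3)**2 + 14641) - 4454) = sqrt(sqrt(1/9 + 14641) - 4454) = sqrt(sqrt(131770/9) - 4454) = sqrt(sqrt(131770)/3 - 4454) = sqrt(-4454 + sqrt(131770)/3)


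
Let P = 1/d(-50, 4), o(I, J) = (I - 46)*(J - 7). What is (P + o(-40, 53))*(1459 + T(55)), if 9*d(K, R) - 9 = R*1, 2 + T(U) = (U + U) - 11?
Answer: -80007964/13 ≈ -6.1545e+6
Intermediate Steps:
T(U) = -13 + 2*U (T(U) = -2 + ((U + U) - 11) = -2 + (2*U - 11) = -2 + (-11 + 2*U) = -13 + 2*U)
o(I, J) = (-46 + I)*(-7 + J)
d(K, R) = 1 + R/9 (d(K, R) = 1 + (R*1)/9 = 1 + R/9)
P = 9/13 (P = 1/(1 + (1/9)*4) = 1/(1 + 4/9) = 1/(13/9) = 9/13 ≈ 0.69231)
(P + o(-40, 53))*(1459 + T(55)) = (9/13 + (322 - 46*53 - 7*(-40) - 40*53))*(1459 + (-13 + 2*55)) = (9/13 + (322 - 2438 + 280 - 2120))*(1459 + (-13 + 110)) = (9/13 - 3956)*(1459 + 97) = -51419/13*1556 = -80007964/13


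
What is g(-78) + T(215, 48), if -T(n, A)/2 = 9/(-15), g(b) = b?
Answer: -384/5 ≈ -76.800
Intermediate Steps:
T(n, A) = 6/5 (T(n, A) = -18/(-15) = -18*(-1)/15 = -2*(-⅗) = 6/5)
g(-78) + T(215, 48) = -78 + 6/5 = -384/5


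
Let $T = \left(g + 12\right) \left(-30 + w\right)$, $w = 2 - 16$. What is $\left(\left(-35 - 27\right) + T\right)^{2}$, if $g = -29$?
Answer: $470596$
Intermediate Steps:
$w = -14$
$T = 748$ ($T = \left(-29 + 12\right) \left(-30 - 14\right) = \left(-17\right) \left(-44\right) = 748$)
$\left(\left(-35 - 27\right) + T\right)^{2} = \left(\left(-35 - 27\right) + 748\right)^{2} = \left(-62 + 748\right)^{2} = 686^{2} = 470596$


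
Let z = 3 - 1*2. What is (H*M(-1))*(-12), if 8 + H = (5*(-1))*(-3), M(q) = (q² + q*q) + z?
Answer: -252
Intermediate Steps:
z = 1 (z = 3 - 2 = 1)
M(q) = 1 + 2*q² (M(q) = (q² + q*q) + 1 = (q² + q²) + 1 = 2*q² + 1 = 1 + 2*q²)
H = 7 (H = -8 + (5*(-1))*(-3) = -8 - 5*(-3) = -8 + 15 = 7)
(H*M(-1))*(-12) = (7*(1 + 2*(-1)²))*(-12) = (7*(1 + 2*1))*(-12) = (7*(1 + 2))*(-12) = (7*3)*(-12) = 21*(-12) = -252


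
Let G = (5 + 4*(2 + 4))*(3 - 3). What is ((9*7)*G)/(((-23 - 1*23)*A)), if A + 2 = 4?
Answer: 0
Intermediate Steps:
A = 2 (A = -2 + 4 = 2)
G = 0 (G = (5 + 4*6)*0 = (5 + 24)*0 = 29*0 = 0)
((9*7)*G)/(((-23 - 1*23)*A)) = ((9*7)*0)/(((-23 - 1*23)*2)) = (63*0)/(((-23 - 23)*2)) = 0/((-46*2)) = 0/(-92) = 0*(-1/92) = 0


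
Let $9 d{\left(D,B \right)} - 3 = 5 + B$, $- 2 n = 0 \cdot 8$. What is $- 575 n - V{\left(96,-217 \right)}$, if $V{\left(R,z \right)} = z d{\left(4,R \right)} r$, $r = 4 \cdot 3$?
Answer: $\frac{90272}{3} \approx 30091.0$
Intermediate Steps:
$n = 0$ ($n = - \frac{0 \cdot 8}{2} = \left(- \frac{1}{2}\right) 0 = 0$)
$d{\left(D,B \right)} = \frac{8}{9} + \frac{B}{9}$ ($d{\left(D,B \right)} = \frac{1}{3} + \frac{5 + B}{9} = \frac{1}{3} + \left(\frac{5}{9} + \frac{B}{9}\right) = \frac{8}{9} + \frac{B}{9}$)
$r = 12$
$V{\left(R,z \right)} = 12 z \left(\frac{8}{9} + \frac{R}{9}\right)$ ($V{\left(R,z \right)} = z \left(\frac{8}{9} + \frac{R}{9}\right) 12 = 12 z \left(\frac{8}{9} + \frac{R}{9}\right)$)
$- 575 n - V{\left(96,-217 \right)} = \left(-575\right) 0 - \frac{4}{3} \left(-217\right) \left(8 + 96\right) = 0 - \frac{4}{3} \left(-217\right) 104 = 0 - - \frac{90272}{3} = 0 + \frac{90272}{3} = \frac{90272}{3}$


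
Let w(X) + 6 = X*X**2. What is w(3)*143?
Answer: 3003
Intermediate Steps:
w(X) = -6 + X**3 (w(X) = -6 + X*X**2 = -6 + X**3)
w(3)*143 = (-6 + 3**3)*143 = (-6 + 27)*143 = 21*143 = 3003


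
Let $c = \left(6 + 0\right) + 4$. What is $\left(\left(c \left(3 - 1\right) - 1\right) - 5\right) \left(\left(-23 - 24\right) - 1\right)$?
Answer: $-672$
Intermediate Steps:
$c = 10$ ($c = 6 + 4 = 10$)
$\left(\left(c \left(3 - 1\right) - 1\right) - 5\right) \left(\left(-23 - 24\right) - 1\right) = \left(\left(10 \left(3 - 1\right) - 1\right) - 5\right) \left(\left(-23 - 24\right) - 1\right) = \left(\left(10 \cdot 2 - 1\right) - 5\right) \left(\left(-23 - 24\right) - 1\right) = \left(\left(20 - 1\right) - 5\right) \left(-47 - 1\right) = \left(19 - 5\right) \left(-48\right) = 14 \left(-48\right) = -672$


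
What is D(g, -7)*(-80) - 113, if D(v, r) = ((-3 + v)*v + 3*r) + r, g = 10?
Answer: -3473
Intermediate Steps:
D(v, r) = 4*r + v*(-3 + v) (D(v, r) = (v*(-3 + v) + 3*r) + r = (3*r + v*(-3 + v)) + r = 4*r + v*(-3 + v))
D(g, -7)*(-80) - 113 = (10**2 - 3*10 + 4*(-7))*(-80) - 113 = (100 - 30 - 28)*(-80) - 113 = 42*(-80) - 113 = -3360 - 113 = -3473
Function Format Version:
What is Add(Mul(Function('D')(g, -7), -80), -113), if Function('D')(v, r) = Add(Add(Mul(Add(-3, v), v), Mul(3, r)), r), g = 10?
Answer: -3473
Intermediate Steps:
Function('D')(v, r) = Add(Mul(4, r), Mul(v, Add(-3, v))) (Function('D')(v, r) = Add(Add(Mul(v, Add(-3, v)), Mul(3, r)), r) = Add(Add(Mul(3, r), Mul(v, Add(-3, v))), r) = Add(Mul(4, r), Mul(v, Add(-3, v))))
Add(Mul(Function('D')(g, -7), -80), -113) = Add(Mul(Add(Pow(10, 2), Mul(-3, 10), Mul(4, -7)), -80), -113) = Add(Mul(Add(100, -30, -28), -80), -113) = Add(Mul(42, -80), -113) = Add(-3360, -113) = -3473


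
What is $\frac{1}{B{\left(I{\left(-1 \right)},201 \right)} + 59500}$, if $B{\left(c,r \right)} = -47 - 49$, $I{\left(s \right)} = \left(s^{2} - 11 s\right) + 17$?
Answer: $\frac{1}{59404} \approx 1.6834 \cdot 10^{-5}$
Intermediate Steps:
$I{\left(s \right)} = 17 + s^{2} - 11 s$
$B{\left(c,r \right)} = -96$ ($B{\left(c,r \right)} = -47 - 49 = -96$)
$\frac{1}{B{\left(I{\left(-1 \right)},201 \right)} + 59500} = \frac{1}{-96 + 59500} = \frac{1}{59404}$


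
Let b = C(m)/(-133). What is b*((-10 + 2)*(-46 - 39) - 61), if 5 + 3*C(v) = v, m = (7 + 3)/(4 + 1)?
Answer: 619/133 ≈ 4.6541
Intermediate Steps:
m = 2 (m = 10/5 = 10*(1/5) = 2)
C(v) = -5/3 + v/3
b = 1/133 (b = (-5/3 + (1/3)*2)/(-133) = (-5/3 + 2/3)*(-1/133) = -1*(-1/133) = 1/133 ≈ 0.0075188)
b*((-10 + 2)*(-46 - 39) - 61) = ((-10 + 2)*(-46 - 39) - 61)/133 = (-8*(-85) - 61)/133 = (680 - 61)/133 = (1/133)*619 = 619/133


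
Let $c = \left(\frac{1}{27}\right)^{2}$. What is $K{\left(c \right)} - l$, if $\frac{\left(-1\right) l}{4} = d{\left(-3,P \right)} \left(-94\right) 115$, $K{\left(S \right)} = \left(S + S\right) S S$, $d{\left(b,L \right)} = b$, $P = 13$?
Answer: $\frac{50256185833082}{387420489} \approx 1.2972 \cdot 10^{5}$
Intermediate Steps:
$c = \frac{1}{729}$ ($c = \left(\frac{1}{27}\right)^{2} = \frac{1}{729} \approx 0.0013717$)
$K{\left(S \right)} = 2 S^{3}$ ($K{\left(S \right)} = 2 S S S = 2 S^{2} S = 2 S^{3}$)
$l = -129720$ ($l = - 4 \left(-3\right) \left(-94\right) 115 = - 4 \cdot 282 \cdot 115 = \left(-4\right) 32430 = -129720$)
$K{\left(c \right)} - l = \frac{2}{387420489} - -129720 = 2 \cdot \frac{1}{387420489} + 129720 = \frac{2}{387420489} + 129720 = \frac{50256185833082}{387420489}$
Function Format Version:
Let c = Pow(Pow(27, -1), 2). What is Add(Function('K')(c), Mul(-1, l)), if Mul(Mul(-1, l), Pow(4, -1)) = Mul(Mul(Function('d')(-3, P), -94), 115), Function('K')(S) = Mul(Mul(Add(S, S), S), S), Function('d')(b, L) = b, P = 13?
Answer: Rational(50256185833082, 387420489) ≈ 1.2972e+5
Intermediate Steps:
c = Rational(1, 729) (c = Pow(Rational(1, 27), 2) = Rational(1, 729) ≈ 0.0013717)
Function('K')(S) = Mul(2, Pow(S, 3)) (Function('K')(S) = Mul(Mul(Mul(2, S), S), S) = Mul(Mul(2, Pow(S, 2)), S) = Mul(2, Pow(S, 3)))
l = -129720 (l = Mul(-4, Mul(Mul(-3, -94), 115)) = Mul(-4, Mul(282, 115)) = Mul(-4, 32430) = -129720)
Add(Function('K')(c), Mul(-1, l)) = Add(Mul(2, Pow(Rational(1, 729), 3)), Mul(-1, -129720)) = Add(Mul(2, Rational(1, 387420489)), 129720) = Add(Rational(2, 387420489), 129720) = Rational(50256185833082, 387420489)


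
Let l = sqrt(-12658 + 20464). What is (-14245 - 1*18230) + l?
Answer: -32475 + sqrt(7806) ≈ -32387.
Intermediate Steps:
l = sqrt(7806) ≈ 88.352
(-14245 - 1*18230) + l = (-14245 - 1*18230) + sqrt(7806) = (-14245 - 18230) + sqrt(7806) = -32475 + sqrt(7806)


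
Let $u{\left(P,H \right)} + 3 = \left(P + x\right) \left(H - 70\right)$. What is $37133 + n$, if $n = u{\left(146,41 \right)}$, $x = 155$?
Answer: $28401$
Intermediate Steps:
$u{\left(P,H \right)} = -3 + \left(-70 + H\right) \left(155 + P\right)$ ($u{\left(P,H \right)} = -3 + \left(P + 155\right) \left(H - 70\right) = -3 + \left(155 + P\right) \left(-70 + H\right) = -3 + \left(-70 + H\right) \left(155 + P\right)$)
$n = -8732$ ($n = -10853 - 10220 + 155 \cdot 41 + 41 \cdot 146 = -10853 - 10220 + 6355 + 5986 = -8732$)
$37133 + n = 37133 - 8732 = 28401$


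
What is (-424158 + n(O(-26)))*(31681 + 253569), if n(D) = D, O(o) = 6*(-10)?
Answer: -121008184500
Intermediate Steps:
O(o) = -60
(-424158 + n(O(-26)))*(31681 + 253569) = (-424158 - 60)*(31681 + 253569) = -424218*285250 = -121008184500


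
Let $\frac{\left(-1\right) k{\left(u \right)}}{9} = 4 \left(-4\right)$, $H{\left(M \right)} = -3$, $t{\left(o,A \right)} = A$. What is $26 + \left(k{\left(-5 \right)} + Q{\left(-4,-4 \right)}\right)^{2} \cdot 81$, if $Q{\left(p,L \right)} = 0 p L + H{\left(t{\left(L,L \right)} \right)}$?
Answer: $1610387$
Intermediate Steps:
$k{\left(u \right)} = 144$ ($k{\left(u \right)} = - 9 \cdot 4 \left(-4\right) = \left(-9\right) \left(-16\right) = 144$)
$Q{\left(p,L \right)} = -3$ ($Q{\left(p,L \right)} = 0 p L - 3 = 0 L - 3 = 0 - 3 = -3$)
$26 + \left(k{\left(-5 \right)} + Q{\left(-4,-4 \right)}\right)^{2} \cdot 81 = 26 + \left(144 - 3\right)^{2} \cdot 81 = 26 + 141^{2} \cdot 81 = 26 + 19881 \cdot 81 = 26 + 1610361 = 1610387$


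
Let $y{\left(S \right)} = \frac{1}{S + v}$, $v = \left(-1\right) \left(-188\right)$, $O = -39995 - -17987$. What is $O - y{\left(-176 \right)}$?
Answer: $- \frac{264097}{12} \approx -22008.0$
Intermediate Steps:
$O = -22008$ ($O = -39995 + 17987 = -22008$)
$v = 188$
$y{\left(S \right)} = \frac{1}{188 + S}$ ($y{\left(S \right)} = \frac{1}{S + 188} = \frac{1}{188 + S}$)
$O - y{\left(-176 \right)} = -22008 - \frac{1}{188 - 176} = -22008 - \frac{1}{12} = - \frac{264097}{12}$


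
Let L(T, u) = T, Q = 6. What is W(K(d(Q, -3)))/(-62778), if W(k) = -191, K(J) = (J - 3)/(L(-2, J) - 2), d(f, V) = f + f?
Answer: 191/62778 ≈ 0.0030425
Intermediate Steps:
d(f, V) = 2*f
K(J) = ¾ - J/4 (K(J) = (J - 3)/(-2 - 2) = (-3 + J)/(-4) = (-3 + J)*(-¼) = ¾ - J/4)
W(K(d(Q, -3)))/(-62778) = -191/(-62778) = -191*(-1/62778) = 191/62778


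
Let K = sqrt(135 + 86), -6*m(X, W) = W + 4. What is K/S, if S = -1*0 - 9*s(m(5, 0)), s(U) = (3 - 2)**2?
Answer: -sqrt(221)/9 ≈ -1.6518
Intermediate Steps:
m(X, W) = -2/3 - W/6 (m(X, W) = -(W + 4)/6 = -(4 + W)/6 = -2/3 - W/6)
s(U) = 1 (s(U) = 1**2 = 1)
K = sqrt(221) ≈ 14.866
S = -9 (S = -1*0 - 9*1 = 0 - 9 = -9)
K/S = sqrt(221)/(-9) = sqrt(221)*(-1/9) = -sqrt(221)/9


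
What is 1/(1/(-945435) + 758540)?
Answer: 945435/717150264899 ≈ 1.3183e-6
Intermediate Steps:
1/(1/(-945435) + 758540) = 1/(-1/945435 + 758540) = 1/(717150264899/945435) = 945435/717150264899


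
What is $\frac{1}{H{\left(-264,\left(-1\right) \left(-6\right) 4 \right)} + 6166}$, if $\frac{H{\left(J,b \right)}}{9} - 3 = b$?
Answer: $\frac{1}{6409} \approx 0.00015603$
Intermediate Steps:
$H{\left(J,b \right)} = 27 + 9 b$
$\frac{1}{H{\left(-264,\left(-1\right) \left(-6\right) 4 \right)} + 6166} = \frac{1}{\left(27 + 9 \left(-1\right) \left(-6\right) 4\right) + 6166} = \frac{1}{\left(27 + 9 \cdot 6 \cdot 4\right) + 6166} = \frac{1}{\left(27 + 9 \cdot 24\right) + 6166} = \frac{1}{\left(27 + 216\right) + 6166} = \frac{1}{243 + 6166} = \frac{1}{6409}$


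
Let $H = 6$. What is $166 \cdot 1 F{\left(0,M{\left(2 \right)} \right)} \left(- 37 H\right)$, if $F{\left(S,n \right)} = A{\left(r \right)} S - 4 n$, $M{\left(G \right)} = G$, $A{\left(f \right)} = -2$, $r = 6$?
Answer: $294816$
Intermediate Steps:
$F{\left(S,n \right)} = - 4 n - 2 S$ ($F{\left(S,n \right)} = - 2 S - 4 n = - 4 n - 2 S$)
$166 \cdot 1 F{\left(0,M{\left(2 \right)} \right)} \left(- 37 H\right) = 166 \cdot 1 \left(\left(-4\right) 2 - 0\right) \left(\left(-37\right) 6\right) = 166 \cdot 1 \left(-8 + 0\right) \left(-222\right) = 166 \cdot 1 \left(-8\right) \left(-222\right) = 166 \left(-8\right) \left(-222\right) = \left(-1328\right) \left(-222\right) = 294816$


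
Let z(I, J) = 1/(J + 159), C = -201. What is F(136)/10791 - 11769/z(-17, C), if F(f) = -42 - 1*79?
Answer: 484906327/981 ≈ 4.9430e+5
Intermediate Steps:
z(I, J) = 1/(159 + J)
F(f) = -121 (F(f) = -42 - 79 = -121)
F(136)/10791 - 11769/z(-17, C) = -121/10791 - 11769/(1/(159 - 201)) = -121*1/10791 - 11769/(1/(-42)) = -11/981 - 11769/(-1/42) = -11/981 - 11769*(-42) = -11/981 + 494298 = 484906327/981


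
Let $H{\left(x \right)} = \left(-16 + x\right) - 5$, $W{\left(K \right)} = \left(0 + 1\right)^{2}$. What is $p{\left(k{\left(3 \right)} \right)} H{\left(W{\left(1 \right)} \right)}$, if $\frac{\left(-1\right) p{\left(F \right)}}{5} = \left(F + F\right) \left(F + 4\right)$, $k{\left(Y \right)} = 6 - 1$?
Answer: $9000$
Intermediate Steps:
$k{\left(Y \right)} = 5$ ($k{\left(Y \right)} = 6 - 1 = 5$)
$W{\left(K \right)} = 1$ ($W{\left(K \right)} = 1^{2} = 1$)
$H{\left(x \right)} = -21 + x$
$p{\left(F \right)} = - 10 F \left(4 + F\right)$ ($p{\left(F \right)} = - 5 \left(F + F\right) \left(F + 4\right) = - 5 \cdot 2 F \left(4 + F\right) = - 10 F \left(4 + F\right)$)
$p{\left(k{\left(3 \right)} \right)} H{\left(W{\left(1 \right)} \right)} = \left(-10\right) 5 \left(4 + 5\right) \left(-21 + 1\right) = \left(-10\right) 5 \cdot 9 \left(-20\right) = \left(-450\right) \left(-20\right) = 9000$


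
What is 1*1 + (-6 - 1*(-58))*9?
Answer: 469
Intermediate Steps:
1*1 + (-6 - 1*(-58))*9 = 1 + (-6 + 58)*9 = 1 + 52*9 = 1 + 468 = 469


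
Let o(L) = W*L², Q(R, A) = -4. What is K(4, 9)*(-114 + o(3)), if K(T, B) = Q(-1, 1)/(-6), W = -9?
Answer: -130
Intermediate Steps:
o(L) = -9*L²
K(T, B) = ⅔ (K(T, B) = -4/(-6) = -4*(-⅙) = ⅔)
K(4, 9)*(-114 + o(3)) = 2*(-114 - 9*3²)/3 = 2*(-114 - 9*9)/3 = 2*(-114 - 81)/3 = (⅔)*(-195) = -130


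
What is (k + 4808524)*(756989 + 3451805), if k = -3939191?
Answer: 3658843514402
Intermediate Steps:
(k + 4808524)*(756989 + 3451805) = (-3939191 + 4808524)*(756989 + 3451805) = 869333*4208794 = 3658843514402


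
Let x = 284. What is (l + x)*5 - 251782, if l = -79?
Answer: -250757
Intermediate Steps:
(l + x)*5 - 251782 = (-79 + 284)*5 - 251782 = 205*5 - 251782 = 1025 - 251782 = -250757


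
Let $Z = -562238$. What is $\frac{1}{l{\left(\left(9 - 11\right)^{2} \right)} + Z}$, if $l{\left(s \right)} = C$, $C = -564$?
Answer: $- \frac{1}{562802} \approx -1.7768 \cdot 10^{-6}$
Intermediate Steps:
$l{\left(s \right)} = -564$
$\frac{1}{l{\left(\left(9 - 11\right)^{2} \right)} + Z} = \frac{1}{-564 - 562238} = \frac{1}{-562802} = - \frac{1}{562802}$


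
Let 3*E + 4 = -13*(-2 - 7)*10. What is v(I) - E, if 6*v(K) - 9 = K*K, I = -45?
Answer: -149/3 ≈ -49.667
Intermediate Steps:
v(K) = 3/2 + K²/6 (v(K) = 3/2 + (K*K)/6 = 3/2 + K²/6)
E = 1166/3 (E = -4/3 + (-13*(-2 - 7)*10)/3 = -4/3 + (-(-117)*10)/3 = -4/3 + (-13*(-90))/3 = -4/3 + (⅓)*1170 = -4/3 + 390 = 1166/3 ≈ 388.67)
v(I) - E = (3/2 + (⅙)*(-45)²) - 1*1166/3 = (3/2 + (⅙)*2025) - 1166/3 = (3/2 + 675/2) - 1166/3 = 339 - 1166/3 = -149/3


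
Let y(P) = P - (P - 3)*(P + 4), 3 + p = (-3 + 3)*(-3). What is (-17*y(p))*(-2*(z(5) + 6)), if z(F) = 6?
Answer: 1224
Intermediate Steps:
p = -3 (p = -3 + (-3 + 3)*(-3) = -3 + 0*(-3) = -3 + 0 = -3)
y(P) = P - (-3 + P)*(4 + P)
(-17*y(p))*(-2*(z(5) + 6)) = (-17*(12 - 1*(-3)**2))*(-2*(6 + 6)) = (-17*(12 - 1*9))*(-2*12) = -17*(12 - 9)*(-24) = -17*3*(-24) = -51*(-24) = 1224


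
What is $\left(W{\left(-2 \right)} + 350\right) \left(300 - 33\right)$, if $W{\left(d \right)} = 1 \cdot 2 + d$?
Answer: $93450$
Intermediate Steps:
$W{\left(d \right)} = 2 + d$
$\left(W{\left(-2 \right)} + 350\right) \left(300 - 33\right) = \left(\left(2 - 2\right) + 350\right) \left(300 - 33\right) = \left(0 + 350\right) 267 = 350 \cdot 267 = 93450$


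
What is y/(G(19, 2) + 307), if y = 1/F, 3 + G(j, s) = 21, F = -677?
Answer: -1/220025 ≈ -4.5449e-6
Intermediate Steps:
G(j, s) = 18 (G(j, s) = -3 + 21 = 18)
y = -1/677 (y = 1/(-677) = -1/677 ≈ -0.0014771)
y/(G(19, 2) + 307) = -1/(677*(18 + 307)) = -1/677/325 = -1/677*1/325 = -1/220025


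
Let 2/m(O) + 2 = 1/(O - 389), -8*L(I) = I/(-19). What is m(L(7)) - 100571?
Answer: -5953560608/59197 ≈ -1.0057e+5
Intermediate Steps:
L(I) = I/152 (L(I) = -I/(8*(-19)) = -I*(-1)/(8*19) = -(-1)*I/152 = I/152)
m(O) = 2/(-2 + 1/(-389 + O)) (m(O) = 2/(-2 + 1/(O - 389)) = 2/(-2 + 1/(-389 + O)))
m(L(7)) - 100571 = 2*(389 - 7/152)/(-779 + 2*((1/152)*7)) - 100571 = 2*(389 - 1*7/152)/(-779 + 2*(7/152)) - 100571 = 2*(389 - 7/152)/(-779 + 7/76) - 100571 = 2*(59121/152)/(-59197/76) - 100571 = 2*(-76/59197)*(59121/152) - 100571 = -59121/59197 - 100571 = -5953560608/59197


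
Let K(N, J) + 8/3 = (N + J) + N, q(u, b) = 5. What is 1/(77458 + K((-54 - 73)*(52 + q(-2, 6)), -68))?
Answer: 3/188728 ≈ 1.5896e-5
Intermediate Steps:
K(N, J) = -8/3 + J + 2*N (K(N, J) = -8/3 + ((N + J) + N) = -8/3 + ((J + N) + N) = -8/3 + (J + 2*N) = -8/3 + J + 2*N)
1/(77458 + K((-54 - 73)*(52 + q(-2, 6)), -68)) = 1/(77458 + (-8/3 - 68 + 2*((-54 - 73)*(52 + 5)))) = 1/(77458 + (-8/3 - 68 + 2*(-127*57))) = 1/(77458 + (-8/3 - 68 + 2*(-7239))) = 1/(77458 + (-8/3 - 68 - 14478)) = 1/(77458 - 43646/3) = 1/(188728/3) = 3/188728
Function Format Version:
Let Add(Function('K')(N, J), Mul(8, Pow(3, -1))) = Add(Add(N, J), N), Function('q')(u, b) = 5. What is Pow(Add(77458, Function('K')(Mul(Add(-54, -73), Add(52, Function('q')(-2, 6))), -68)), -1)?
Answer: Rational(3, 188728) ≈ 1.5896e-5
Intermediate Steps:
Function('K')(N, J) = Add(Rational(-8, 3), J, Mul(2, N)) (Function('K')(N, J) = Add(Rational(-8, 3), Add(Add(N, J), N)) = Add(Rational(-8, 3), Add(Add(J, N), N)) = Add(Rational(-8, 3), Add(J, Mul(2, N))) = Add(Rational(-8, 3), J, Mul(2, N)))
Pow(Add(77458, Function('K')(Mul(Add(-54, -73), Add(52, Function('q')(-2, 6))), -68)), -1) = Pow(Add(77458, Add(Rational(-8, 3), -68, Mul(2, Mul(Add(-54, -73), Add(52, 5))))), -1) = Pow(Add(77458, Add(Rational(-8, 3), -68, Mul(2, Mul(-127, 57)))), -1) = Pow(Add(77458, Add(Rational(-8, 3), -68, Mul(2, -7239))), -1) = Pow(Add(77458, Add(Rational(-8, 3), -68, -14478)), -1) = Pow(Add(77458, Rational(-43646, 3)), -1) = Pow(Rational(188728, 3), -1) = Rational(3, 188728)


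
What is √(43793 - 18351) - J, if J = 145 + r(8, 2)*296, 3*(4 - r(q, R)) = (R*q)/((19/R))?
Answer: -66281/57 + √25442 ≈ -1003.3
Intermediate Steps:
r(q, R) = 4 - q*R²/57 (r(q, R) = 4 - R*q/(3*(19/R)) = 4 - R*q*R/19/3 = 4 - q*R²/57)
J = 66281/57 (J = 145 + (4 - 1/57*8*2²)*296 = 145 + (4 - 1/57*8*4)*296 = 145 + (4 - 32/57)*296 = 145 + (196/57)*296 = 145 + 58016/57 = 66281/57 ≈ 1162.8)
√(43793 - 18351) - J = √(43793 - 18351) - 1*66281/57 = √25442 - 66281/57 = -66281/57 + √25442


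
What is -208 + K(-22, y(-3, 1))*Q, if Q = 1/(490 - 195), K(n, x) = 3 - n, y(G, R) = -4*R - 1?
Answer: -12267/59 ≈ -207.92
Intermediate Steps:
y(G, R) = -1 - 4*R
Q = 1/295 ≈ 0.0033898
-208 + K(-22, y(-3, 1))*Q = -208 + (3 - 1*(-22))*(1/295) = -208 + (3 + 22)*(1/295) = -208 + 25*(1/295) = -208 + 5/59 = -12267/59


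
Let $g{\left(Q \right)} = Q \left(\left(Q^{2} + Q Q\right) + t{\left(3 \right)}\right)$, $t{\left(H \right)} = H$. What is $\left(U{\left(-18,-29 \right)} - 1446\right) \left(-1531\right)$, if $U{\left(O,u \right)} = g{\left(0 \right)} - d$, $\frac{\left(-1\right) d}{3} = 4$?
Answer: $2195454$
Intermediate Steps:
$d = -12$ ($d = \left(-3\right) 4 = -12$)
$g{\left(Q \right)} = Q \left(3 + 2 Q^{2}\right)$ ($g{\left(Q \right)} = Q \left(\left(Q^{2} + Q Q\right) + 3\right) = Q \left(\left(Q^{2} + Q^{2}\right) + 3\right) = Q \left(2 Q^{2} + 3\right) = Q \left(3 + 2 Q^{2}\right)$)
$U{\left(O,u \right)} = 12$ ($U{\left(O,u \right)} = 0 \left(3 + 2 \cdot 0^{2}\right) - -12 = 0 \left(3 + 2 \cdot 0\right) + 12 = 0 \left(3 + 0\right) + 12 = 0 \cdot 3 + 12 = 0 + 12 = 12$)
$\left(U{\left(-18,-29 \right)} - 1446\right) \left(-1531\right) = \left(12 - 1446\right) \left(-1531\right) = \left(-1434\right) \left(-1531\right) = 2195454$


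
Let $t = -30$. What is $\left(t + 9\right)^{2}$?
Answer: $441$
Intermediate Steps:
$\left(t + 9\right)^{2} = \left(-30 + 9\right)^{2} = \left(-21\right)^{2} = 441$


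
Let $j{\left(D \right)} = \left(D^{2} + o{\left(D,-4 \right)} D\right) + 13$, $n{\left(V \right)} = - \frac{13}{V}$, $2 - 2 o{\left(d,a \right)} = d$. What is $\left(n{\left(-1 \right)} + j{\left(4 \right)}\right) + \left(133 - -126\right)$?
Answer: $297$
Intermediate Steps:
$o{\left(d,a \right)} = 1 - \frac{d}{2}$
$j{\left(D \right)} = 13 + D^{2} + D \left(1 - \frac{D}{2}\right)$ ($j{\left(D \right)} = \left(D^{2} + \left(1 - \frac{D}{2}\right) D\right) + 13 = \left(D^{2} + D \left(1 - \frac{D}{2}\right)\right) + 13 = 13 + D^{2} + D \left(1 - \frac{D}{2}\right)$)
$\left(n{\left(-1 \right)} + j{\left(4 \right)}\right) + \left(133 - -126\right) = \left(- \frac{13}{-1} + \left(13 + 4 + \frac{4^{2}}{2}\right)\right) + \left(133 - -126\right) = \left(\left(-13\right) \left(-1\right) + \left(13 + 4 + \frac{1}{2} \cdot 16\right)\right) + \left(133 + 126\right) = \left(13 + \left(13 + 4 + 8\right)\right) + 259 = \left(13 + 25\right) + 259 = 38 + 259 = 297$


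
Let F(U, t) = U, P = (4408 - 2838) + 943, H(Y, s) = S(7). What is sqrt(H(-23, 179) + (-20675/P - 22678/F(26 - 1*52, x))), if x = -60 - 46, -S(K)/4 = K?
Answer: 30*sqrt(991373474)/32669 ≈ 28.914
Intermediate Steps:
S(K) = -4*K
H(Y, s) = -28 (H(Y, s) = -4*7 = -28)
P = 2513 (P = 1570 + 943 = 2513)
x = -106
sqrt(H(-23, 179) + (-20675/P - 22678/F(26 - 1*52, x))) = sqrt(-28 + (-20675/2513 - 22678/(26 - 1*52))) = sqrt(-28 + (-20675*1/2513 - 22678/(26 - 52))) = sqrt(-28 + (-20675/2513 - 22678/(-26))) = sqrt(-28 + (-20675/2513 - 22678*(-1/26))) = sqrt(-28 + (-20675/2513 + 11339/13)) = sqrt(-28 + 28226132/32669) = sqrt(27311400/32669) = 30*sqrt(991373474)/32669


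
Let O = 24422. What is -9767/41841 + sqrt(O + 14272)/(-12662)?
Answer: -9767/41841 - sqrt(38694)/12662 ≈ -0.24897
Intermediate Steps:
-9767/41841 + sqrt(O + 14272)/(-12662) = -9767/41841 + sqrt(24422 + 14272)/(-12662) = -9767*1/41841 + sqrt(38694)*(-1/12662) = -9767/41841 - sqrt(38694)/12662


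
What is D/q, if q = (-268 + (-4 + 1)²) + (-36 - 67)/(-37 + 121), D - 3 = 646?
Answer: -54516/21859 ≈ -2.4940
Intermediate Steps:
D = 649 (D = 3 + 646 = 649)
q = -21859/84 (q = (-268 + (-3)²) - 103/84 = (-268 + 9) - 103*1/84 = -259 - 103/84 = -21859/84 ≈ -260.23)
D/q = 649/(-21859/84) = 649*(-84/21859) = -54516/21859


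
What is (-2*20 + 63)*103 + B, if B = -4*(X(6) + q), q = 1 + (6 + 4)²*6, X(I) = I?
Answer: -59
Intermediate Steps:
q = 601 (q = 1 + 10²*6 = 1 + 100*6 = 1 + 600 = 601)
B = -2428 (B = -4*(6 + 601) = -4*607 = -2428)
(-2*20 + 63)*103 + B = (-2*20 + 63)*103 - 2428 = (-40 + 63)*103 - 2428 = 23*103 - 2428 = 2369 - 2428 = -59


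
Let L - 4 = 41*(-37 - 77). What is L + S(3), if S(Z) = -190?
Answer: -4860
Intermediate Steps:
L = -4670 (L = 4 + 41*(-37 - 77) = 4 + 41*(-114) = 4 - 4674 = -4670)
L + S(3) = -4670 - 190 = -4860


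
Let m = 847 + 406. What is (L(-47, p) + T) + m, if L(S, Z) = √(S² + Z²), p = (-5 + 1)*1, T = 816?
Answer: 2069 + 5*√89 ≈ 2116.2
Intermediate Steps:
m = 1253
p = -4 (p = -4*1 = -4)
(L(-47, p) + T) + m = (√((-47)² + (-4)²) + 816) + 1253 = (√(2209 + 16) + 816) + 1253 = (√2225 + 816) + 1253 = (5*√89 + 816) + 1253 = (816 + 5*√89) + 1253 = 2069 + 5*√89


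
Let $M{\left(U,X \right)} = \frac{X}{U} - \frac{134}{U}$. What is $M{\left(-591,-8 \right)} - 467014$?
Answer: $- \frac{276005132}{591} \approx -4.6701 \cdot 10^{5}$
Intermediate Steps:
$M{\left(U,X \right)} = - \frac{134}{U} + \frac{X}{U}$
$M{\left(-591,-8 \right)} - 467014 = \frac{-134 - 8}{-591} - 467014 = \left(- \frac{1}{591}\right) \left(-142\right) - 467014 = \frac{142}{591} - 467014 = - \frac{276005132}{591}$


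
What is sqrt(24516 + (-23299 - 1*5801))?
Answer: 2*I*sqrt(1146) ≈ 67.705*I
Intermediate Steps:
sqrt(24516 + (-23299 - 1*5801)) = sqrt(24516 + (-23299 - 5801)) = sqrt(24516 - 29100) = sqrt(-4584) = 2*I*sqrt(1146)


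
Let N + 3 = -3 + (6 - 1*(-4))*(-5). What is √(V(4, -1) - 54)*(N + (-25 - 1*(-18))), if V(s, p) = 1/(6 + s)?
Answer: -441*I*√110/10 ≈ -462.52*I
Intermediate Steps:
N = -56 (N = -3 + (-3 + (6 - 1*(-4))*(-5)) = -3 + (-3 + (6 + 4)*(-5)) = -3 + (-3 + 10*(-5)) = -3 + (-3 - 50) = -3 - 53 = -56)
√(V(4, -1) - 54)*(N + (-25 - 1*(-18))) = √(1/(6 + 4) - 54)*(-56 + (-25 - 1*(-18))) = √(1/10 - 54)*(-56 + (-25 + 18)) = √(⅒ - 54)*(-56 - 7) = √(-539/10)*(-63) = (7*I*√110/10)*(-63) = -441*I*√110/10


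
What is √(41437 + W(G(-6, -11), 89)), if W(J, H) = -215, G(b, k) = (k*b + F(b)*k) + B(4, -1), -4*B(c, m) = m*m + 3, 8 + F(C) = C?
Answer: √41222 ≈ 203.03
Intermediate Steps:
F(C) = -8 + C
B(c, m) = -¾ - m²/4 (B(c, m) = -(m*m + 3)/4 = -(m² + 3)/4 = -(3 + m²)/4 = -¾ - m²/4)
G(b, k) = -1 + b*k + k*(-8 + b) (G(b, k) = (k*b + (-8 + b)*k) + (-¾ - ¼*(-1)²) = (b*k + k*(-8 + b)) + (-¾ - ¼*1) = (b*k + k*(-8 + b)) + (-¾ - ¼) = (b*k + k*(-8 + b)) - 1 = -1 + b*k + k*(-8 + b))
√(41437 + W(G(-6, -11), 89)) = √(41437 - 215) = √41222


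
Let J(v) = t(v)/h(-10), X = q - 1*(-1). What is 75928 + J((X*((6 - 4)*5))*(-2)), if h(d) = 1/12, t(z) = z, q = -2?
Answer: 76168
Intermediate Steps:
h(d) = 1/12
X = -1 (X = -2 - 1*(-1) = -2 + 1 = -1)
J(v) = 12*v (J(v) = v/(1/12) = v*12 = 12*v)
75928 + J((X*((6 - 4)*5))*(-2)) = 75928 + 12*(-(6 - 4)*5*(-2)) = 75928 + 12*(-2*5*(-2)) = 75928 + 12*(-1*10*(-2)) = 75928 + 12*(-10*(-2)) = 75928 + 12*20 = 75928 + 240 = 76168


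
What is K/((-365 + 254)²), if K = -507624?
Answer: -169208/4107 ≈ -41.200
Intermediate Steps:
K/((-365 + 254)²) = -507624/(-365 + 254)² = -507624/((-111)²) = -507624/12321 = -507624*1/12321 = -169208/4107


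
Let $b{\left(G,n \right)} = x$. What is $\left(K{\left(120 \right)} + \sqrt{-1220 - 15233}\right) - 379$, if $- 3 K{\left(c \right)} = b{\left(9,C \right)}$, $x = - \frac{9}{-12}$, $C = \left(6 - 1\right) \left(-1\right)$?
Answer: $- \frac{1517}{4} + i \sqrt{16453} \approx -379.25 + 128.27 i$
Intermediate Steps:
$C = -5$ ($C = 5 \left(-1\right) = -5$)
$x = \frac{3}{4}$ ($x = \left(-9\right) \left(- \frac{1}{12}\right) = \frac{3}{4} \approx 0.75$)
$b{\left(G,n \right)} = \frac{3}{4}$
$K{\left(c \right)} = - \frac{1}{4}$ ($K{\left(c \right)} = \left(- \frac{1}{3}\right) \frac{3}{4} = - \frac{1}{4}$)
$\left(K{\left(120 \right)} + \sqrt{-1220 - 15233}\right) - 379 = \left(- \frac{1}{4} + \sqrt{-1220 - 15233}\right) - 379 = \left(- \frac{1}{4} + \sqrt{-16453}\right) - 379 = \left(- \frac{1}{4} + i \sqrt{16453}\right) - 379 = - \frac{1517}{4} + i \sqrt{16453}$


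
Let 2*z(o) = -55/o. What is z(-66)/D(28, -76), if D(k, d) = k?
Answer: 5/336 ≈ 0.014881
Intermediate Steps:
z(o) = -55/(2*o) (z(o) = (-55/o)/2 = -55/(2*o))
z(-66)/D(28, -76) = -55/2/(-66)/28 = -55/2*(-1/66)*(1/28) = (5/12)*(1/28) = 5/336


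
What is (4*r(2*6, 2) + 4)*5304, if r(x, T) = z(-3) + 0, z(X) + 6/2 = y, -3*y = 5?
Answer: -77792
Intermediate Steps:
y = -5/3 (y = -1/3*5 = -5/3 ≈ -1.6667)
z(X) = -14/3 (z(X) = -3 - 5/3 = -14/3)
r(x, T) = -14/3 (r(x, T) = -14/3 + 0 = -14/3)
(4*r(2*6, 2) + 4)*5304 = (4*(-14/3) + 4)*5304 = (-56/3 + 4)*5304 = -44/3*5304 = -77792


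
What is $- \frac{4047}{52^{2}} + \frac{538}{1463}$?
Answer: $- \frac{4466009}{3955952} \approx -1.1289$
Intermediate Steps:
$- \frac{4047}{52^{2}} + \frac{538}{1463} = - \frac{4047}{2704} + 538 \cdot \frac{1}{1463} = \left(-4047\right) \frac{1}{2704} + \frac{538}{1463} = - \frac{4047}{2704} + \frac{538}{1463} = - \frac{4466009}{3955952}$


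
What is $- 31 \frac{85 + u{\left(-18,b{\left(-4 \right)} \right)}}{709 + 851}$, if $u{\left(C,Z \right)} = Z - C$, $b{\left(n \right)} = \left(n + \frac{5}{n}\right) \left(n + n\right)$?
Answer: $- \frac{899}{312} \approx -2.8814$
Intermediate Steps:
$b{\left(n \right)} = 2 n \left(n + \frac{5}{n}\right)$ ($b{\left(n \right)} = \left(n + \frac{5}{n}\right) 2 n = 2 n \left(n + \frac{5}{n}\right)$)
$- 31 \frac{85 + u{\left(-18,b{\left(-4 \right)} \right)}}{709 + 851} = - 31 \frac{85 + \left(\left(10 + 2 \left(-4\right)^{2}\right) - -18\right)}{709 + 851} = - 31 \frac{85 + \left(\left(10 + 2 \cdot 16\right) + 18\right)}{1560} = - 31 \left(85 + \left(\left(10 + 32\right) + 18\right)\right) \frac{1}{1560} = - 31 \left(85 + \left(42 + 18\right)\right) \frac{1}{1560} = - 31 \left(85 + 60\right) \frac{1}{1560} = - 31 \cdot 145 \cdot \frac{1}{1560} = \left(-31\right) \frac{29}{312} = - \frac{899}{312}$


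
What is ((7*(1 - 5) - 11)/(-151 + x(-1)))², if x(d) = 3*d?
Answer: 1521/23716 ≈ 0.064134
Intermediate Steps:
((7*(1 - 5) - 11)/(-151 + x(-1)))² = ((7*(1 - 5) - 11)/(-151 + 3*(-1)))² = ((7*(-4) - 11)/(-151 - 3))² = ((-28 - 11)/(-154))² = (-39*(-1/154))² = (39/154)² = 1521/23716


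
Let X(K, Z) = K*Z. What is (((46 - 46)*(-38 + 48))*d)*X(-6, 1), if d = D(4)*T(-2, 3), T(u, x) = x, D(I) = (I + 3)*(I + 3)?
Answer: 0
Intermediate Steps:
D(I) = (3 + I)² (D(I) = (3 + I)*(3 + I) = (3 + I)²)
d = 147 (d = (3 + 4)²*3 = 7²*3 = 49*3 = 147)
(((46 - 46)*(-38 + 48))*d)*X(-6, 1) = (((46 - 46)*(-38 + 48))*147)*(-6*1) = ((0*10)*147)*(-6) = (0*147)*(-6) = 0*(-6) = 0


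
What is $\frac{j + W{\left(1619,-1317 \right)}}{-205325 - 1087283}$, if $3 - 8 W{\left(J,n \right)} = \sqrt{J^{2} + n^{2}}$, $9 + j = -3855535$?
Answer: $\frac{30844349}{10340864} + \frac{5 \sqrt{174226}}{10340864} \approx 2.983$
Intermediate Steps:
$j = -3855544$ ($j = -9 - 3855535 = -3855544$)
$W{\left(J,n \right)} = \frac{3}{8} - \frac{\sqrt{J^{2} + n^{2}}}{8}$
$\frac{j + W{\left(1619,-1317 \right)}}{-205325 - 1087283} = \frac{-3855544 + \left(\frac{3}{8} - \frac{\sqrt{1619^{2} + \left(-1317\right)^{2}}}{8}\right)}{-205325 - 1087283} = \frac{-3855544 + \left(\frac{3}{8} - \frac{\sqrt{2621161 + 1734489}}{8}\right)}{-1292608} = \left(-3855544 + \left(\frac{3}{8} - \frac{\sqrt{4355650}}{8}\right)\right) \left(- \frac{1}{1292608}\right) = \left(-3855544 + \left(\frac{3}{8} - \frac{5 \sqrt{174226}}{8}\right)\right) \left(- \frac{1}{1292608}\right) = \left(- \frac{30844349}{8} - \frac{5 \sqrt{174226}}{8}\right) \left(- \frac{1}{1292608}\right) = \frac{30844349}{10340864} + \frac{5 \sqrt{174226}}{10340864}$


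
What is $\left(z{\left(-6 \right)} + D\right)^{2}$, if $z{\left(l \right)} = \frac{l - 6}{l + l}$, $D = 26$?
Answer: $729$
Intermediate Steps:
$z{\left(l \right)} = \frac{-6 + l}{2 l}$
$\left(z{\left(-6 \right)} + D\right)^{2} = \left(\frac{-6 - 6}{2 \left(-6\right)} + 26\right)^{2} = \left(\frac{1}{2} \left(- \frac{1}{6}\right) \left(-12\right) + 26\right)^{2} = \left(1 + 26\right)^{2} = 27^{2} = 729$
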